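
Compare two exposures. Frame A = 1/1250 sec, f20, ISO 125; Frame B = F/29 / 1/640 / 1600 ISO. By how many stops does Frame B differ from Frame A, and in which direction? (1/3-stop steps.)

3 2/3 stops brighter

Aperture: f/20 → f/22 → f/25 → f/29 — 1 stop narrower (darker).
Shutter speed: 1/1250 → 1/1000 → 1/800 → 1/640 — 1 stop slower (brighter).
ISO: 125 → 160 → 200 → 250 → 320 → 400 → 500 → 640 → 800 → 1000 → 1250 → 1600 — 3 2/3 stops higher (brighter).
Net: −1 +1 +3 2/3 = +3 2/3 stops.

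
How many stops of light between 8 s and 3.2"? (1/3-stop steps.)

8 → 6 → 5 → 4 → 3.2 — count the steps: 4 third-stops = 1 1/3 stops.

1 1/3 stops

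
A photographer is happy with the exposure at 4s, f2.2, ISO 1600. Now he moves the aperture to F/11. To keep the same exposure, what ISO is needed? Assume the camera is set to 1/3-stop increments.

ISO 40000

Aperture: f/2.2 → f/2.5 → f/2.8 → f/3.2 → f/3.5 → f/4 → f/4.5 → f/5 → f/5.6 → f/6.3 → f/7.1 → f/8 → f/9 → f/10 → f/11 — 4 2/3 stops smaller aperture (darker).
Need 4 2/3 stops brighter from the ISO: 1600 → 2000 → 2500 → 3200 → 4000 → 5000 → 6400 → 8000 → 10000 → 12800 → 16000 → 20000 → 25600 → 32000 → 40000.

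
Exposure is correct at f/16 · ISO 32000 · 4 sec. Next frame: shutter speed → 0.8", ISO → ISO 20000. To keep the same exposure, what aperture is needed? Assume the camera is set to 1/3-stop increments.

f/5.6

Shutter speed: 4 → 3.2 → 2.5 → 2 → 1.6 → 1.3 → 1 → 0.8 — 2 1/3 stops shorter (darker).
ISO: 32000 → 25600 → 20000 — 2/3 stop lower (darker).
Net change so far: 3 stops darker. Offset with the aperture: f/16 → f/14 → f/13 → f/11 → f/10 → f/9 → f/8 → f/7.1 → f/6.3 → f/5.6.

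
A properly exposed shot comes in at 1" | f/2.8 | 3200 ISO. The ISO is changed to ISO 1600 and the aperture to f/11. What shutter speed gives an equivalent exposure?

30 s

ISO: 3200 → 1600 — 1 stop lower (darker).
Aperture: f/2.8 → f/4 → f/5.6 → f/8 → f/11 — 4 stops stopped down (darker).
Net change so far: 5 stops darker. Offset with the shutter speed: 1 → 2 → 4 → 8 → 15 → 30.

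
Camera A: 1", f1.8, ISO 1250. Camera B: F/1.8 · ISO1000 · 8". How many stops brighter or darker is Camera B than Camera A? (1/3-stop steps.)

Aperture: unchanged.
Shutter speed: 1 → 1.3 → 1.6 → 2 → 2.5 → 3.2 → 4 → 5 → 6 → 8 — 3 stops slower (brighter).
ISO: 1250 → 1000 — 1/3 stop dropped (darker).
Net: +3 −1/3 = +2 2/3 stops.

2 2/3 stops brighter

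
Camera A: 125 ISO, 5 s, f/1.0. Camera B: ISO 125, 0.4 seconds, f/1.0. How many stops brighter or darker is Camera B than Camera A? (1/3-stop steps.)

3 2/3 stops darker

Aperture: unchanged.
Shutter speed: 5 → 4 → 3.2 → 2.5 → 2 → 1.6 → 1.3 → 1 → 0.8 → 0.6 → 0.5 → 0.4 — 3 2/3 stops shorter (darker).
ISO: unchanged.
Net: −3 2/3 = −3 2/3 stops.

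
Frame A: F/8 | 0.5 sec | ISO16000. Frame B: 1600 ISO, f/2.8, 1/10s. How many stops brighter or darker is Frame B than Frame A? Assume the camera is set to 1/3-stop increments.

Aperture: f/8 → f/7.1 → f/6.3 → f/5.6 → f/5 → f/4.5 → f/4 → f/3.5 → f/3.2 → f/2.8 — 3 stops wider (brighter).
Shutter speed: 0.5 → 0.4 → 0.3 → 1/4 → 1/5 → 1/6 → 1/8 → 1/10 — 2 1/3 stops shorter (darker).
ISO: 16000 → 12800 → 10000 → 8000 → 6400 → 5000 → 4000 → 3200 → 2500 → 2000 → 1600 — 3 1/3 stops dropped (darker).
Net: +3 −2 1/3 −3 1/3 = −2 2/3 stops.

2 2/3 stops darker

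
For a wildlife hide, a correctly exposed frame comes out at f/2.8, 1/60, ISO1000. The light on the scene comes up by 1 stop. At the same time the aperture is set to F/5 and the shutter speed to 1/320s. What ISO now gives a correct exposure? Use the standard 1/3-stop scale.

Scene light: 1 stop brighter.
Aperture: f/2.8 → f/3.2 → f/3.5 → f/4 → f/4.5 → f/5 — 1 2/3 stops stopped down (darker).
Shutter speed: 1/60 → 1/80 → 1/100 → 1/125 → 1/160 → 1/200 → 1/250 → 1/320 — 2 1/3 stops shorter (darker).
Net so far: 3 stops darker. ISO: 1000 → 1250 → 1600 → 2000 → 2500 → 3200 → 4000 → 5000 → 6400 → 8000.

ISO 8000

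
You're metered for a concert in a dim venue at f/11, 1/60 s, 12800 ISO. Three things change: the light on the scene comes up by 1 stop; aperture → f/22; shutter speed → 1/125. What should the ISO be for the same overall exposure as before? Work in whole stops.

ISO 51200

Scene light: 1 stop brighter.
Aperture: f/11 → f/16 → f/22 — 2 stops smaller aperture (darker).
Shutter speed: 1/60 → 1/125 — 1 stop faster (darker).
Net so far: 2 stops darker. ISO: 12800 → 25600 → 51200.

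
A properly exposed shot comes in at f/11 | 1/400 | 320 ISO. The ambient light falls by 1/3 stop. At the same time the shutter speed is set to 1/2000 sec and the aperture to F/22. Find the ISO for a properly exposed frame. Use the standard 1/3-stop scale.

ISO 8000

Scene light: 1/3 stop darker.
Shutter speed: 1/400 → 1/500 → 1/640 → 1/800 → 1/1000 → 1/1250 → 1/1600 → 1/2000 — 2 1/3 stops faster (darker).
Aperture: f/11 → f/13 → f/14 → f/16 → f/18 → f/20 → f/22 — 2 stops stopped down (darker).
Net so far: 4 2/3 stops darker. ISO: 320 → 400 → 500 → 640 → 800 → 1000 → 1250 → 1600 → 2000 → 2500 → 3200 → 4000 → 5000 → 6400 → 8000.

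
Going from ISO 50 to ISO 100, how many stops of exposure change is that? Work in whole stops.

50 → 100 — count the steps: 1 stop.

1 stop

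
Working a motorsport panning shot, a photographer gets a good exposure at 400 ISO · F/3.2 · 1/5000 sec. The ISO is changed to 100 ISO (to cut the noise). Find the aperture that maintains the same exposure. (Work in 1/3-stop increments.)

f/1.6

ISO: 400 → 320 → 250 → 200 → 160 → 125 → 100 — 2 stops dropped (darker).
Need 2 stops brighter from the aperture: f/3.2 → f/2.8 → f/2.5 → f/2.2 → f/2 → f/1.8 → f/1.6.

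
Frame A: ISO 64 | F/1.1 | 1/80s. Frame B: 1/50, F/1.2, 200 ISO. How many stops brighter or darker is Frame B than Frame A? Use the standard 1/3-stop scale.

Aperture: f/1.1 → f/1.2 — 1/3 stop smaller aperture (darker).
Shutter speed: 1/80 → 1/60 → 1/50 — 2/3 stop longer (brighter).
ISO: 64 → 80 → 100 → 125 → 160 → 200 — 1 2/3 stops raised (brighter).
Net: −1/3 +2/3 +1 2/3 = +2 stops.

2 stops brighter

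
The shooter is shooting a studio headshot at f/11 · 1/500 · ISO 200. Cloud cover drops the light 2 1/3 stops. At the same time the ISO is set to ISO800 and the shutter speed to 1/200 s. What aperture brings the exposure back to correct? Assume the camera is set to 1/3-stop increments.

Scene light: 2 1/3 stops darker.
ISO: 200 → 250 → 320 → 400 → 500 → 640 → 800 — 2 stops raised (brighter).
Shutter speed: 1/500 → 1/400 → 1/320 → 1/250 → 1/200 — 1 1/3 stops slower (brighter).
Net so far: 1 stop brighter. Aperture: f/11 → f/13 → f/14 → f/16.

f/16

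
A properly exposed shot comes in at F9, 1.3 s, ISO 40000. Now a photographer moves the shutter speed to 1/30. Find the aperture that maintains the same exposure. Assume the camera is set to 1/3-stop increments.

f/1.4

Shutter speed: 1.3 → 1 → 0.8 → 0.6 → 0.5 → 0.4 → 0.3 → 1/4 → 1/5 → 1/6 → 1/8 → 1/10 → 1/13 → 1/15 → 1/20 → 1/25 → 1/30 — 5 1/3 stops shorter (darker).
Need 5 1/3 stops brighter from the aperture: f/9 → f/8 → f/7.1 → f/6.3 → f/5.6 → f/5 → f/4.5 → f/4 → f/3.5 → f/3.2 → f/2.8 → f/2.5 → f/2.2 → f/2 → f/1.8 → f/1.6 → f/1.4.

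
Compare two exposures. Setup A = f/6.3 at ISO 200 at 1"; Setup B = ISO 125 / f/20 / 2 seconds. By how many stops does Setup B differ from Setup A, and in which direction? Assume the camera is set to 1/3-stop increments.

3 stops darker

Aperture: f/6.3 → f/7.1 → f/8 → f/9 → f/10 → f/11 → f/13 → f/14 → f/16 → f/18 → f/20 — 3 1/3 stops stopped down (darker).
Shutter speed: 1 → 1.3 → 1.6 → 2 — 1 stop longer (brighter).
ISO: 200 → 160 → 125 — 2/3 stop lower (darker).
Net: −3 1/3 +1 −2/3 = −3 stops.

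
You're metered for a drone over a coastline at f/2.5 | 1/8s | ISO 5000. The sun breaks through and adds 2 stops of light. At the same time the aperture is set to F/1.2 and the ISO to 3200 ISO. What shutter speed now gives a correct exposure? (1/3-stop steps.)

Scene light: 2 stops brighter.
Aperture: f/2.5 → f/2.2 → f/2 → f/1.8 → f/1.6 → f/1.4 → f/1.2 — 2 stops larger aperture (brighter).
ISO: 5000 → 4000 → 3200 — 2/3 stop dropped (darker).
Net so far: 3 1/3 stops brighter. Shutter speed: 1/8 → 1/10 → 1/13 → 1/15 → 1/20 → 1/25 → 1/30 → 1/40 → 1/50 → 1/60 → 1/80.

1/80s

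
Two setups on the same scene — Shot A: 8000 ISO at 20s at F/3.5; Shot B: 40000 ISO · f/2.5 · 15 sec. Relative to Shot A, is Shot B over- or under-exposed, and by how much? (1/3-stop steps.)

3 stops brighter

Aperture: f/3.5 → f/3.2 → f/2.8 → f/2.5 — 1 stop opened up (brighter).
Shutter speed: 20 → 15 — 1/3 stop shorter (darker).
ISO: 8000 → 10000 → 12800 → 16000 → 20000 → 25600 → 32000 → 40000 — 2 1/3 stops higher (brighter).
Net: +1 −1/3 +2 1/3 = +3 stops.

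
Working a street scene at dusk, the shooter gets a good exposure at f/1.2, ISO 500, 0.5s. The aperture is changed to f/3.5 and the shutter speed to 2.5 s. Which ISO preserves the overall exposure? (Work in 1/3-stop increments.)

ISO 800

Aperture: f/1.2 → f/1.4 → f/1.6 → f/1.8 → f/2 → f/2.2 → f/2.5 → f/2.8 → f/3.2 → f/3.5 — 3 stops stopped down (darker).
Shutter speed: 0.5 → 0.6 → 0.8 → 1 → 1.3 → 1.6 → 2 → 2.5 — 2 1/3 stops slower (brighter).
Net change so far: 2/3 stop darker. Offset with the ISO: 500 → 640 → 800.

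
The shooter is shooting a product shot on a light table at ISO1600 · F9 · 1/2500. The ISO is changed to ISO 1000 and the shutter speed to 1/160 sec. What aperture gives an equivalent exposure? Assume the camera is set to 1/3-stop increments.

ISO: 1600 → 1250 → 1000 — 2/3 stop lower (darker).
Shutter speed: 1/2500 → 1/2000 → 1/1600 → 1/1250 → 1/1000 → 1/800 → 1/640 → 1/500 → 1/400 → 1/320 → 1/250 → 1/200 → 1/160 — 4 stops longer (brighter).
Net change so far: 3 1/3 stops brighter. Offset with the aperture: f/9 → f/10 → f/11 → f/13 → f/14 → f/16 → f/18 → f/20 → f/22 → f/25 → f/29.

f/29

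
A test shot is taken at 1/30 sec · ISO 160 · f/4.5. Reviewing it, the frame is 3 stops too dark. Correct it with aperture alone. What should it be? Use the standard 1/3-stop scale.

f/1.6

Underexposed by 3 stops → need 3 stops brighter.
Aperture: f/4.5 → f/4 → f/3.5 → f/3.2 → f/2.8 → f/2.5 → f/2.2 → f/2 → f/1.8 → f/1.6.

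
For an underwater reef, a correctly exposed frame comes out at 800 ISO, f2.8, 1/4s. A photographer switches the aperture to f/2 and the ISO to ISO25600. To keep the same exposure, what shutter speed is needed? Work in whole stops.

Aperture: f/2.8 → f/2 — 1 stop larger aperture (brighter).
ISO: 800 → 1600 → 3200 → 6400 → 12800 → 25600 — 5 stops higher (brighter).
Net change so far: 6 stops brighter. Offset with the shutter speed: 1/4 → 1/8 → 1/15 → 1/30 → 1/60 → 1/125 → 1/250.

1/250s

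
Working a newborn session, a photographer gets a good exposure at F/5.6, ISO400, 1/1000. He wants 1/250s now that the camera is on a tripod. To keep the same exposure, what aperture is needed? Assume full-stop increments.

f/11

Shutter speed: 1/1000 → 1/500 → 1/250 — 2 stops longer (brighter).
Need 2 stops darker from the aperture: f/5.6 → f/8 → f/11.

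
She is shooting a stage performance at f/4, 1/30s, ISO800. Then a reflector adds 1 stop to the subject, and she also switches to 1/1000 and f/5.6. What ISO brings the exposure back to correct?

Scene light: 1 stop brighter.
Shutter speed: 1/30 → 1/60 → 1/125 → 1/250 → 1/500 → 1/1000 — 5 stops faster (darker).
Aperture: f/4 → f/5.6 — 1 stop stopped down (darker).
Net so far: 5 stops darker. ISO: 800 → 1600 → 3200 → 6400 → 12800 → 25600.

ISO 25600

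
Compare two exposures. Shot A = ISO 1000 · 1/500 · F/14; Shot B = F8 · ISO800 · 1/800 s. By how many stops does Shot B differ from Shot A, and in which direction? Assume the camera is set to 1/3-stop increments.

Aperture: f/14 → f/13 → f/11 → f/10 → f/9 → f/8 — 1 2/3 stops wider (brighter).
Shutter speed: 1/500 → 1/640 → 1/800 — 2/3 stop shorter (darker).
ISO: 1000 → 800 — 1/3 stop lower (darker).
Net: +1 2/3 −2/3 −1/3 = +2/3 stops.

2/3 stop brighter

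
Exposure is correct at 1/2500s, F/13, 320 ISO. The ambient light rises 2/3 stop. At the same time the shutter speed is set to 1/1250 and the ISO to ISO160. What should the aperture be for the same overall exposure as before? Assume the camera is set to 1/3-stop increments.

Scene light: 2/3 stop brighter.
Shutter speed: 1/2500 → 1/2000 → 1/1600 → 1/1250 — 1 stop longer (brighter).
ISO: 320 → 250 → 200 → 160 — 1 stop dropped (darker).
Net so far: 2/3 stop brighter. Aperture: f/13 → f/14 → f/16.

f/16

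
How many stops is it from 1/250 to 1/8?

1/250 → 1/125 → 1/60 → 1/30 → 1/15 → 1/8 — count the steps: 5 stops.

5 stops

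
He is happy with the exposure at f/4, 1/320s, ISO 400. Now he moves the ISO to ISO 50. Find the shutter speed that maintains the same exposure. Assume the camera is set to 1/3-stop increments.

1/40s

ISO: 400 → 320 → 250 → 200 → 160 → 125 → 100 → 80 → 64 → 50 — 3 stops lower (darker).
Need 3 stops brighter from the shutter speed: 1/320 → 1/250 → 1/200 → 1/160 → 1/125 → 1/100 → 1/80 → 1/60 → 1/50 → 1/40.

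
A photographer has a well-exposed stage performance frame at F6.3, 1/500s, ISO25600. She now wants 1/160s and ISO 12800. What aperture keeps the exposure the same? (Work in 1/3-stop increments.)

Shutter speed: 1/500 → 1/400 → 1/320 → 1/250 → 1/200 → 1/160 — 1 2/3 stops longer (brighter).
ISO: 25600 → 20000 → 16000 → 12800 — 1 stop dropped (darker).
Net change so far: 2/3 stop brighter. Offset with the aperture: f/6.3 → f/7.1 → f/8.

f/8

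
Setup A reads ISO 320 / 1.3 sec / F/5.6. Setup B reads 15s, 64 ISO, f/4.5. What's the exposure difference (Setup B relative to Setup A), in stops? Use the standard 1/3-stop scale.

2 stops brighter

Aperture: f/5.6 → f/5 → f/4.5 — 2/3 stop wider (brighter).
Shutter speed: 1.3 → 1.6 → 2 → 2.5 → 3.2 → 4 → 5 → 6 → 8 → 10 → 13 → 15 — 3 2/3 stops slower (brighter).
ISO: 320 → 250 → 200 → 160 → 125 → 100 → 80 → 64 — 2 1/3 stops dropped (darker).
Net: +2/3 +3 2/3 −2 1/3 = +2 stops.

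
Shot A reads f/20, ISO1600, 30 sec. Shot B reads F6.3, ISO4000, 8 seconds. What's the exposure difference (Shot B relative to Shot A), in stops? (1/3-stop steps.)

Aperture: f/20 → f/18 → f/16 → f/14 → f/13 → f/11 → f/10 → f/9 → f/8 → f/7.1 → f/6.3 — 3 1/3 stops larger aperture (brighter).
Shutter speed: 30 → 25 → 20 → 15 → 13 → 10 → 8 — 2 stops faster (darker).
ISO: 1600 → 2000 → 2500 → 3200 → 4000 — 1 1/3 stops raised (brighter).
Net: +3 1/3 −2 +1 1/3 = +2 2/3 stops.

2 2/3 stops brighter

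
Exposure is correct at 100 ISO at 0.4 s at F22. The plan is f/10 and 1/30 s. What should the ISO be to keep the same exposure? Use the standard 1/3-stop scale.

Aperture: f/22 → f/20 → f/18 → f/16 → f/14 → f/13 → f/11 → f/10 — 2 1/3 stops larger aperture (brighter).
Shutter speed: 0.4 → 0.3 → 1/4 → 1/5 → 1/6 → 1/8 → 1/10 → 1/13 → 1/15 → 1/20 → 1/25 → 1/30 — 3 2/3 stops faster (darker).
Net change so far: 1 1/3 stops darker. Offset with the ISO: 100 → 125 → 160 → 200 → 250.

ISO 250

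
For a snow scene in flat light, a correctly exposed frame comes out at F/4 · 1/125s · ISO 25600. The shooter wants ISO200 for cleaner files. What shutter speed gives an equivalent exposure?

ISO: 25600 → 12800 → 6400 → 3200 → 1600 → 800 → 400 → 200 — 7 stops lower (darker).
Need 7 stops brighter from the shutter speed: 1/125 → 1/60 → 1/30 → 1/15 → 1/8 → 1/4 → 1/2 → 1.

1 s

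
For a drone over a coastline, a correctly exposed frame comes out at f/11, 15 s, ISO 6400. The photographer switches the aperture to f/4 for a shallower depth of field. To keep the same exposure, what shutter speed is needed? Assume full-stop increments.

Aperture: f/11 → f/8 → f/5.6 → f/4 — 3 stops wider (brighter).
Need 3 stops darker from the shutter speed: 15 → 8 → 4 → 2.

2 s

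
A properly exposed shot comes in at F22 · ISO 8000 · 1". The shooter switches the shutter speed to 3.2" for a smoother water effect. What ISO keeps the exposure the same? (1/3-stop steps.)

Shutter speed: 1 → 1.3 → 1.6 → 2 → 2.5 → 3.2 — 1 2/3 stops longer (brighter).
Need 1 2/3 stops darker from the ISO: 8000 → 6400 → 5000 → 4000 → 3200 → 2500.

ISO 2500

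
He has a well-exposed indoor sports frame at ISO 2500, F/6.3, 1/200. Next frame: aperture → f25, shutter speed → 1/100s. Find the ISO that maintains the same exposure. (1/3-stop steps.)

Aperture: f/6.3 → f/7.1 → f/8 → f/9 → f/10 → f/11 → f/13 → f/14 → f/16 → f/18 → f/20 → f/22 → f/25 — 4 stops smaller aperture (darker).
Shutter speed: 1/200 → 1/160 → 1/125 → 1/100 — 1 stop slower (brighter).
Net change so far: 3 stops darker. Offset with the ISO: 2500 → 3200 → 4000 → 5000 → 6400 → 8000 → 10000 → 12800 → 16000 → 20000.

ISO 20000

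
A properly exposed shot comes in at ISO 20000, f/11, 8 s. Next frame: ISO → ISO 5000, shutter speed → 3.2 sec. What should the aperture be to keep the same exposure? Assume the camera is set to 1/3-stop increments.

f/3.5

ISO: 20000 → 16000 → 12800 → 10000 → 8000 → 6400 → 5000 — 2 stops dropped (darker).
Shutter speed: 8 → 6 → 5 → 4 → 3.2 — 1 1/3 stops shorter (darker).
Net change so far: 3 1/3 stops darker. Offset with the aperture: f/11 → f/10 → f/9 → f/8 → f/7.1 → f/6.3 → f/5.6 → f/5 → f/4.5 → f/4 → f/3.5.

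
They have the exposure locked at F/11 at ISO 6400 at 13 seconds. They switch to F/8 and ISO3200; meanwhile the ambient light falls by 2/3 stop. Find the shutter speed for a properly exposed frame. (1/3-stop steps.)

Scene light: 2/3 stop darker.
Aperture: f/11 → f/10 → f/9 → f/8 — 1 stop opened up (brighter).
ISO: 6400 → 5000 → 4000 → 3200 — 1 stop lower (darker).
Net so far: 2/3 stop darker. Shutter speed: 13 → 15 → 20.

20 s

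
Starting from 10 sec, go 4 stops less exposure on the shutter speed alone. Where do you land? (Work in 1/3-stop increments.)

0.6 s

Shutter speed: 10 → 8 → 6 → 5 → 4 → 3.2 → 2.5 → 2 → 1.6 → 1.3 → 1 → 0.8 → 0.6 — 4 stops faster (darker).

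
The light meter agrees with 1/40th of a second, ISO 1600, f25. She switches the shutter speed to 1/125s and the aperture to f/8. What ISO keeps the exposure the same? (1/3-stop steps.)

Shutter speed: 1/40 → 1/50 → 1/60 → 1/80 → 1/100 → 1/125 — 1 2/3 stops faster (darker).
Aperture: f/25 → f/22 → f/20 → f/18 → f/16 → f/14 → f/13 → f/11 → f/10 → f/9 → f/8 — 3 1/3 stops wider (brighter).
Net change so far: 1 2/3 stops brighter. Offset with the ISO: 1600 → 1250 → 1000 → 800 → 640 → 500.

ISO 500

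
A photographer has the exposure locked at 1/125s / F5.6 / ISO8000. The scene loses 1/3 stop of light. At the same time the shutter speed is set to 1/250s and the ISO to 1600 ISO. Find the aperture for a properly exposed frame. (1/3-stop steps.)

Scene light: 1/3 stop darker.
Shutter speed: 1/125 → 1/160 → 1/200 → 1/250 — 1 stop faster (darker).
ISO: 8000 → 6400 → 5000 → 4000 → 3200 → 2500 → 2000 → 1600 — 2 1/3 stops lower (darker).
Net so far: 3 2/3 stops darker. Aperture: f/5.6 → f/5 → f/4.5 → f/4 → f/3.5 → f/3.2 → f/2.8 → f/2.5 → f/2.2 → f/2 → f/1.8 → f/1.6.

f/1.6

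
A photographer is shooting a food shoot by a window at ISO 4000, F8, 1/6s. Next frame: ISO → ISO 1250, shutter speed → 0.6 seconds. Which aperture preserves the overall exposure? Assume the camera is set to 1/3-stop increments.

ISO: 4000 → 3200 → 2500 → 2000 → 1600 → 1250 — 1 2/3 stops lower (darker).
Shutter speed: 1/6 → 1/5 → 1/4 → 0.3 → 0.4 → 0.5 → 0.6 — 2 stops longer (brighter).
Net change so far: 1/3 stop brighter. Offset with the aperture: f/8 → f/9.

f/9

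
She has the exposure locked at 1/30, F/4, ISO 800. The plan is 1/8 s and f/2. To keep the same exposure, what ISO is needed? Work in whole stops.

ISO 50

Shutter speed: 1/30 → 1/15 → 1/8 — 2 stops longer (brighter).
Aperture: f/4 → f/2.8 → f/2 — 2 stops wider (brighter).
Net change so far: 4 stops brighter. Offset with the ISO: 800 → 400 → 200 → 100 → 50.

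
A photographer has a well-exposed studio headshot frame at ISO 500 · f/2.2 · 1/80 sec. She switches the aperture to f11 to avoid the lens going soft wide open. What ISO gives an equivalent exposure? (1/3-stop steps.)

ISO 12800

Aperture: f/2.2 → f/2.5 → f/2.8 → f/3.2 → f/3.5 → f/4 → f/4.5 → f/5 → f/5.6 → f/6.3 → f/7.1 → f/8 → f/9 → f/10 → f/11 — 4 2/3 stops smaller aperture (darker).
Need 4 2/3 stops brighter from the ISO: 500 → 640 → 800 → 1000 → 1250 → 1600 → 2000 → 2500 → 3200 → 4000 → 5000 → 6400 → 8000 → 10000 → 12800.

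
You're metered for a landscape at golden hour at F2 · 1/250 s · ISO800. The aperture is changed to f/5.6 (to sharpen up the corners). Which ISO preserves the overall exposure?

Aperture: f/2 → f/2.8 → f/4 → f/5.6 — 3 stops stopped down (darker).
Need 3 stops brighter from the ISO: 800 → 1600 → 3200 → 6400.

ISO 6400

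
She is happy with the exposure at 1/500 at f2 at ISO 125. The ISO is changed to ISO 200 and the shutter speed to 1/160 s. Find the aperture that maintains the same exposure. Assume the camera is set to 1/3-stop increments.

f/4.5

ISO: 125 → 160 → 200 — 2/3 stop raised (brighter).
Shutter speed: 1/500 → 1/400 → 1/320 → 1/250 → 1/200 → 1/160 — 1 2/3 stops longer (brighter).
Net change so far: 2 1/3 stops brighter. Offset with the aperture: f/2 → f/2.2 → f/2.5 → f/2.8 → f/3.2 → f/3.5 → f/4 → f/4.5.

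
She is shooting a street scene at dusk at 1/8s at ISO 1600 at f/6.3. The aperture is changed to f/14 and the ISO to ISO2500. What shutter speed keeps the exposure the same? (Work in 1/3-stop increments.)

Aperture: f/6.3 → f/7.1 → f/8 → f/9 → f/10 → f/11 → f/13 → f/14 — 2 1/3 stops smaller aperture (darker).
ISO: 1600 → 2000 → 2500 — 2/3 stop higher (brighter).
Net change so far: 1 2/3 stops darker. Offset with the shutter speed: 1/8 → 1/6 → 1/5 → 1/4 → 0.3 → 0.4.

0.4 s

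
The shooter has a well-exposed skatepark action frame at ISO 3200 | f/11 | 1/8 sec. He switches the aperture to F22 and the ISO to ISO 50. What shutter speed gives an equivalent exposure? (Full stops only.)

30 s

Aperture: f/11 → f/16 → f/22 — 2 stops stopped down (darker).
ISO: 3200 → 1600 → 800 → 400 → 200 → 100 → 50 — 6 stops dropped (darker).
Net change so far: 8 stops darker. Offset with the shutter speed: 1/8 → 1/4 → 1/2 → 1 → 2 → 4 → 8 → 15 → 30.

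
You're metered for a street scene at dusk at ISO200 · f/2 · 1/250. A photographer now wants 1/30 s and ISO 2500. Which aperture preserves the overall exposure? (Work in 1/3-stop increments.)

Shutter speed: 1/250 → 1/200 → 1/160 → 1/125 → 1/100 → 1/80 → 1/60 → 1/50 → 1/40 → 1/30 — 3 stops longer (brighter).
ISO: 200 → 250 → 320 → 400 → 500 → 640 → 800 → 1000 → 1250 → 1600 → 2000 → 2500 — 3 2/3 stops higher (brighter).
Net change so far: 6 2/3 stops brighter. Offset with the aperture: f/2 → f/2.2 → f/2.5 → f/2.8 → f/3.2 → f/3.5 → f/4 → f/4.5 → f/5 → f/5.6 → f/6.3 → f/7.1 → f/8 → f/9 → f/10 → f/11 → f/13 → f/14 → f/16 → f/18 → f/20.

f/20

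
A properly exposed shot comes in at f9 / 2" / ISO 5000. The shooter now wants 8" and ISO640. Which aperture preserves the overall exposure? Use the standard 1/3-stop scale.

Shutter speed: 2 → 2.5 → 3.2 → 4 → 5 → 6 → 8 — 2 stops slower (brighter).
ISO: 5000 → 4000 → 3200 → 2500 → 2000 → 1600 → 1250 → 1000 → 800 → 640 — 3 stops lower (darker).
Net change so far: 1 stop darker. Offset with the aperture: f/9 → f/8 → f/7.1 → f/6.3.

f/6.3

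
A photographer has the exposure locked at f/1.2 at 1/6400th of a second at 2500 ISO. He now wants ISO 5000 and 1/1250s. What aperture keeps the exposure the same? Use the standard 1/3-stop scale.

ISO: 2500 → 3200 → 4000 → 5000 — 1 stop raised (brighter).
Shutter speed: 1/6400 → 1/5000 → 1/4000 → 1/3200 → 1/2500 → 1/2000 → 1/1600 → 1/1250 — 2 1/3 stops longer (brighter).
Net change so far: 3 1/3 stops brighter. Offset with the aperture: f/1.2 → f/1.4 → f/1.6 → f/1.8 → f/2 → f/2.2 → f/2.5 → f/2.8 → f/3.2 → f/3.5 → f/4.

f/4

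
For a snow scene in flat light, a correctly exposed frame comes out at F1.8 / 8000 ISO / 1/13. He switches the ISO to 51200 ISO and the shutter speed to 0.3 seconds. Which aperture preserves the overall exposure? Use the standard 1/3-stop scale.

ISO: 8000 → 10000 → 12800 → 16000 → 20000 → 25600 → 32000 → 40000 → 51200 — 2 2/3 stops raised (brighter).
Shutter speed: 1/13 → 1/10 → 1/8 → 1/6 → 1/5 → 1/4 → 0.3 — 2 stops slower (brighter).
Net change so far: 4 2/3 stops brighter. Offset with the aperture: f/1.8 → f/2 → f/2.2 → f/2.5 → f/2.8 → f/3.2 → f/3.5 → f/4 → f/4.5 → f/5 → f/5.6 → f/6.3 → f/7.1 → f/8 → f/9.

f/9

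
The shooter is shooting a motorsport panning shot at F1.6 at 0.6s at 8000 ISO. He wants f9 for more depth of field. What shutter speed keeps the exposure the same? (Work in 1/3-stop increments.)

20 s

Aperture: f/1.6 → f/1.8 → f/2 → f/2.2 → f/2.5 → f/2.8 → f/3.2 → f/3.5 → f/4 → f/4.5 → f/5 → f/5.6 → f/6.3 → f/7.1 → f/8 → f/9 — 5 stops stopped down (darker).
Need 5 stops brighter from the shutter speed: 0.6 → 0.8 → 1 → 1.3 → 1.6 → 2 → 2.5 → 3.2 → 4 → 5 → 6 → 8 → 10 → 13 → 15 → 20.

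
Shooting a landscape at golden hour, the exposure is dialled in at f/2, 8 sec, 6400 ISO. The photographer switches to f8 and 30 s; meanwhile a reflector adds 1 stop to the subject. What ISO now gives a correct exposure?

Scene light: 1 stop brighter.
Aperture: f/2 → f/2.8 → f/4 → f/5.6 → f/8 — 4 stops narrower (darker).
Shutter speed: 8 → 15 → 30 — 2 stops slower (brighter).
Net so far: 1 stop darker. ISO: 6400 → 12800.

ISO 12800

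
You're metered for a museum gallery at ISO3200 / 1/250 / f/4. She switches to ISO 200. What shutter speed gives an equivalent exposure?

1/15s

ISO: 3200 → 1600 → 800 → 400 → 200 — 4 stops dropped (darker).
Need 4 stops brighter from the shutter speed: 1/250 → 1/125 → 1/60 → 1/30 → 1/15.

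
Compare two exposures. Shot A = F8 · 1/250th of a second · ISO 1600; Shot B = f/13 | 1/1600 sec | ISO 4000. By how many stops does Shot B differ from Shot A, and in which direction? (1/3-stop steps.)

Aperture: f/8 → f/9 → f/10 → f/11 → f/13 — 1 1/3 stops smaller aperture (darker).
Shutter speed: 1/250 → 1/320 → 1/400 → 1/500 → 1/640 → 1/800 → 1/1000 → 1/1250 → 1/1600 — 2 2/3 stops shorter (darker).
ISO: 1600 → 2000 → 2500 → 3200 → 4000 — 1 1/3 stops raised (brighter).
Net: −1 1/3 −2 2/3 +1 1/3 = −2 2/3 stops.

2 2/3 stops darker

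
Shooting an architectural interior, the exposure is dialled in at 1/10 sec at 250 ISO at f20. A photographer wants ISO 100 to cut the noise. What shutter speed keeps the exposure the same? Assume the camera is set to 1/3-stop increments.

ISO: 250 → 200 → 160 → 125 → 100 — 1 1/3 stops lower (darker).
Need 1 1/3 stops brighter from the shutter speed: 1/10 → 1/8 → 1/6 → 1/5 → 1/4.

1/4s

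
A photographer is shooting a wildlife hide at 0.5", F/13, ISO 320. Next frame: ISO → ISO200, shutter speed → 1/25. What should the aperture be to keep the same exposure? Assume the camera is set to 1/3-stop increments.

ISO: 320 → 250 → 200 — 2/3 stop lower (darker).
Shutter speed: 0.5 → 0.4 → 0.3 → 1/4 → 1/5 → 1/6 → 1/8 → 1/10 → 1/13 → 1/15 → 1/20 → 1/25 — 3 2/3 stops shorter (darker).
Net change so far: 4 1/3 stops darker. Offset with the aperture: f/13 → f/11 → f/10 → f/9 → f/8 → f/7.1 → f/6.3 → f/5.6 → f/5 → f/4.5 → f/4 → f/3.5 → f/3.2 → f/2.8.

f/2.8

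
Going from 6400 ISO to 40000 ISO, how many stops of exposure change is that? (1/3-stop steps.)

2 2/3 stops

6400 → 8000 → 10000 → 12800 → 16000 → 20000 → 25600 → 32000 → 40000 — count the steps: 8 third-stops = 2 2/3 stops.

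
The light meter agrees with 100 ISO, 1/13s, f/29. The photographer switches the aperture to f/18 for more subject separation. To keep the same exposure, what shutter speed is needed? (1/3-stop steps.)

Aperture: f/29 → f/25 → f/22 → f/20 → f/18 — 1 1/3 stops larger aperture (brighter).
Need 1 1/3 stops darker from the shutter speed: 1/13 → 1/15 → 1/20 → 1/25 → 1/30.

1/30s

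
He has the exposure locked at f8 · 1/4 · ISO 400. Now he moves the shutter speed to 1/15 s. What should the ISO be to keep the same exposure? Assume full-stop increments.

Shutter speed: 1/4 → 1/8 → 1/15 — 2 stops faster (darker).
Need 2 stops brighter from the ISO: 400 → 800 → 1600.

ISO 1600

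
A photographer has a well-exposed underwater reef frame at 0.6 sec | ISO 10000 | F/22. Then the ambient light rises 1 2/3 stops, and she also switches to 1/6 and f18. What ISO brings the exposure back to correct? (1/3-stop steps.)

ISO 8000

Scene light: 1 2/3 stops brighter.
Shutter speed: 0.6 → 0.5 → 0.4 → 0.3 → 1/4 → 1/5 → 1/6 — 2 stops faster (darker).
Aperture: f/22 → f/20 → f/18 — 2/3 stop larger aperture (brighter).
Net so far: 1/3 stop brighter. ISO: 10000 → 8000.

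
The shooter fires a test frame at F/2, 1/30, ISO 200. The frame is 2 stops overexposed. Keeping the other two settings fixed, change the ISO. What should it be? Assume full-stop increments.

ISO 50

Overexposed by 2 stops → need 2 stops darker.
ISO: 200 → 100 → 50.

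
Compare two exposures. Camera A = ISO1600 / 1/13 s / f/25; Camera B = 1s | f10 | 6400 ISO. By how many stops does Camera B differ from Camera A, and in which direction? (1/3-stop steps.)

8 1/3 stops brighter

Aperture: f/25 → f/22 → f/20 → f/18 → f/16 → f/14 → f/13 → f/11 → f/10 — 2 2/3 stops larger aperture (brighter).
Shutter speed: 1/13 → 1/10 → 1/8 → 1/6 → 1/5 → 1/4 → 0.3 → 0.4 → 0.5 → 0.6 → 0.8 → 1 — 3 2/3 stops longer (brighter).
ISO: 1600 → 2000 → 2500 → 3200 → 4000 → 5000 → 6400 — 2 stops raised (brighter).
Net: +2 2/3 +3 2/3 +2 = +8 1/3 stops.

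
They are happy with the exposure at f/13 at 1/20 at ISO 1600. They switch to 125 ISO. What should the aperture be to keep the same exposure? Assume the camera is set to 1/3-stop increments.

ISO: 1600 → 1250 → 1000 → 800 → 640 → 500 → 400 → 320 → 250 → 200 → 160 → 125 — 3 2/3 stops dropped (darker).
Need 3 2/3 stops brighter from the aperture: f/13 → f/11 → f/10 → f/9 → f/8 → f/7.1 → f/6.3 → f/5.6 → f/5 → f/4.5 → f/4 → f/3.5.

f/3.5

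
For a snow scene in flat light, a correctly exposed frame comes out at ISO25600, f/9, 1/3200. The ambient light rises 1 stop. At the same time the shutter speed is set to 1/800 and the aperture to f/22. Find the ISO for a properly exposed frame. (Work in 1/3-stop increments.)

Scene light: 1 stop brighter.
Shutter speed: 1/3200 → 1/2500 → 1/2000 → 1/1600 → 1/1250 → 1/1000 → 1/800 — 2 stops slower (brighter).
Aperture: f/9 → f/10 → f/11 → f/13 → f/14 → f/16 → f/18 → f/20 → f/22 — 2 2/3 stops smaller aperture (darker).
Net so far: 1/3 stop brighter. ISO: 25600 → 20000.

ISO 20000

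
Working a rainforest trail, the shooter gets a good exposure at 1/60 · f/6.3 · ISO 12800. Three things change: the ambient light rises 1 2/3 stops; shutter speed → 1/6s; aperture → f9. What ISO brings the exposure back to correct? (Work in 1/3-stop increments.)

ISO 800

Scene light: 1 2/3 stops brighter.
Shutter speed: 1/60 → 1/50 → 1/40 → 1/30 → 1/25 → 1/20 → 1/15 → 1/13 → 1/10 → 1/8 → 1/6 — 3 1/3 stops longer (brighter).
Aperture: f/6.3 → f/7.1 → f/8 → f/9 — 1 stop stopped down (darker).
Net so far: 4 stops brighter. ISO: 12800 → 10000 → 8000 → 6400 → 5000 → 4000 → 3200 → 2500 → 2000 → 1600 → 1250 → 1000 → 800.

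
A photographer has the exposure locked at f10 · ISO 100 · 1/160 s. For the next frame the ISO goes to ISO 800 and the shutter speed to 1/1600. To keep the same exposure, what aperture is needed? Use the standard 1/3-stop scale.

ISO: 100 → 125 → 160 → 200 → 250 → 320 → 400 → 500 → 640 → 800 — 3 stops higher (brighter).
Shutter speed: 1/160 → 1/200 → 1/250 → 1/320 → 1/400 → 1/500 → 1/640 → 1/800 → 1/1000 → 1/1250 → 1/1600 — 3 1/3 stops faster (darker).
Net change so far: 1/3 stop darker. Offset with the aperture: f/10 → f/9.

f/9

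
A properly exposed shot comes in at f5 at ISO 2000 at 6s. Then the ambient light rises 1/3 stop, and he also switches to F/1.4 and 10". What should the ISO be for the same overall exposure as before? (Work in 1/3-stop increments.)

ISO 80

Scene light: 1/3 stop brighter.
Aperture: f/5 → f/4.5 → f/4 → f/3.5 → f/3.2 → f/2.8 → f/2.5 → f/2.2 → f/2 → f/1.8 → f/1.6 → f/1.4 — 3 2/3 stops opened up (brighter).
Shutter speed: 6 → 8 → 10 — 2/3 stop slower (brighter).
Net so far: 4 2/3 stops brighter. ISO: 2000 → 1600 → 1250 → 1000 → 800 → 640 → 500 → 400 → 320 → 250 → 200 → 160 → 125 → 100 → 80.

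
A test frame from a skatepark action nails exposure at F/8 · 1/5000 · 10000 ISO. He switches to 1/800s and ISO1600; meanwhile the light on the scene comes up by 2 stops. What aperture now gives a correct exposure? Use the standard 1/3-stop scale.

Scene light: 2 stops brighter.
Shutter speed: 1/5000 → 1/4000 → 1/3200 → 1/2500 → 1/2000 → 1/1600 → 1/1250 → 1/1000 → 1/800 — 2 2/3 stops slower (brighter).
ISO: 10000 → 8000 → 6400 → 5000 → 4000 → 3200 → 2500 → 2000 → 1600 — 2 2/3 stops lower (darker).
Net so far: 2 stops brighter. Aperture: f/8 → f/9 → f/10 → f/11 → f/13 → f/14 → f/16.

f/16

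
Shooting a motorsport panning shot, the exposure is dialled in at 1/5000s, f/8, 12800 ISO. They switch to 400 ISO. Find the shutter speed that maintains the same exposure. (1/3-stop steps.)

1/160s

ISO: 12800 → 10000 → 8000 → 6400 → 5000 → 4000 → 3200 → 2500 → 2000 → 1600 → 1250 → 1000 → 800 → 640 → 500 → 400 — 5 stops lower (darker).
Need 5 stops brighter from the shutter speed: 1/5000 → 1/4000 → 1/3200 → 1/2500 → 1/2000 → 1/1600 → 1/1250 → 1/1000 → 1/800 → 1/640 → 1/500 → 1/400 → 1/320 → 1/250 → 1/200 → 1/160.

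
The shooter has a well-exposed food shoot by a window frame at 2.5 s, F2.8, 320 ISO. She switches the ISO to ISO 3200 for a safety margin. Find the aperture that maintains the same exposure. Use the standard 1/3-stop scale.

ISO: 320 → 400 → 500 → 640 → 800 → 1000 → 1250 → 1600 → 2000 → 2500 → 3200 — 3 1/3 stops raised (brighter).
Need 3 1/3 stops darker from the aperture: f/2.8 → f/3.2 → f/3.5 → f/4 → f/4.5 → f/5 → f/5.6 → f/6.3 → f/7.1 → f/8 → f/9.

f/9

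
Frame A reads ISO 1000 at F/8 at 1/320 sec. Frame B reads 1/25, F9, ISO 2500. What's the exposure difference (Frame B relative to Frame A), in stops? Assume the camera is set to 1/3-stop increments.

Aperture: f/8 → f/9 — 1/3 stop narrower (darker).
Shutter speed: 1/320 → 1/250 → 1/200 → 1/160 → 1/125 → 1/100 → 1/80 → 1/60 → 1/50 → 1/40 → 1/30 → 1/25 — 3 2/3 stops slower (brighter).
ISO: 1000 → 1250 → 1600 → 2000 → 2500 — 1 1/3 stops higher (brighter).
Net: −1/3 +3 2/3 +1 1/3 = +4 2/3 stops.

4 2/3 stops brighter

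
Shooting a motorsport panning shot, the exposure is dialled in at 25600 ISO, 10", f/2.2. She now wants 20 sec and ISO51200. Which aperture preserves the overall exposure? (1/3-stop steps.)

f/4.5

Shutter speed: 10 → 13 → 15 → 20 — 1 stop slower (brighter).
ISO: 25600 → 32000 → 40000 → 51200 — 1 stop raised (brighter).
Net change so far: 2 stops brighter. Offset with the aperture: f/2.2 → f/2.5 → f/2.8 → f/3.2 → f/3.5 → f/4 → f/4.5.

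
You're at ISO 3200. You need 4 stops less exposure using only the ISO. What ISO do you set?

ISO: 3200 → 1600 → 800 → 400 → 200 — 4 stops dropped (darker).

ISO 200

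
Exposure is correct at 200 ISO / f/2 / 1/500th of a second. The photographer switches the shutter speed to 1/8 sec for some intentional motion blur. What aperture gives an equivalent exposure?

f/16

Shutter speed: 1/500 → 1/250 → 1/125 → 1/60 → 1/30 → 1/15 → 1/8 — 6 stops longer (brighter).
Need 6 stops darker from the aperture: f/2 → f/2.8 → f/4 → f/5.6 → f/8 → f/11 → f/16.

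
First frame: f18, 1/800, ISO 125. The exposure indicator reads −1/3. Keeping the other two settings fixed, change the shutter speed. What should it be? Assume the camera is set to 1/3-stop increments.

Underexposed by 1/3 stop → need 1/3 stop brighter.
Shutter speed: 1/800 → 1/640.

1/640s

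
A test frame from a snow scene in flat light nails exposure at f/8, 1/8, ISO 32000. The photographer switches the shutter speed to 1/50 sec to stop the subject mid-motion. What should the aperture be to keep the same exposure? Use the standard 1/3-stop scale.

Shutter speed: 1/8 → 1/10 → 1/13 → 1/15 → 1/20 → 1/25 → 1/30 → 1/40 → 1/50 — 2 2/3 stops shorter (darker).
Need 2 2/3 stops brighter from the aperture: f/8 → f/7.1 → f/6.3 → f/5.6 → f/5 → f/4.5 → f/4 → f/3.5 → f/3.2.

f/3.2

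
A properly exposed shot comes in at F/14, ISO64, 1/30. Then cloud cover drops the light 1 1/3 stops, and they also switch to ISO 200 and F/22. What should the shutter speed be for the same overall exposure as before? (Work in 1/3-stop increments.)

1/15s

Scene light: 1 1/3 stops darker.
ISO: 64 → 80 → 100 → 125 → 160 → 200 — 1 2/3 stops higher (brighter).
Aperture: f/14 → f/16 → f/18 → f/20 → f/22 — 1 1/3 stops stopped down (darker).
Net so far: 1 stop darker. Shutter speed: 1/30 → 1/25 → 1/20 → 1/15.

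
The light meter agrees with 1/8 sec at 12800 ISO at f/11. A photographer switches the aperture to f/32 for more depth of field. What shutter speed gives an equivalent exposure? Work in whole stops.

Aperture: f/11 → f/16 → f/22 → f/32 — 3 stops smaller aperture (darker).
Need 3 stops brighter from the shutter speed: 1/8 → 1/4 → 1/2 → 1.

1 s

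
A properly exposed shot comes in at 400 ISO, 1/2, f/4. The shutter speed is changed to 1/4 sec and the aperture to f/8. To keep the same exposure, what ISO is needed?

Shutter speed: 1/2 → 1/4 — 1 stop shorter (darker).
Aperture: f/4 → f/5.6 → f/8 — 2 stops stopped down (darker).
Net change so far: 3 stops darker. Offset with the ISO: 400 → 800 → 1600 → 3200.

ISO 3200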